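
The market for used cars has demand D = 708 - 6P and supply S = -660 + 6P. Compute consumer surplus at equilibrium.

Equilibrium: 708 - 6P = -660 + 6P gives P* = 114, Q* = 24.
Demand choke price (D = 0): P = 118.
CS = ½(118 − 114)(24) = 48.

Consumer surplus = 48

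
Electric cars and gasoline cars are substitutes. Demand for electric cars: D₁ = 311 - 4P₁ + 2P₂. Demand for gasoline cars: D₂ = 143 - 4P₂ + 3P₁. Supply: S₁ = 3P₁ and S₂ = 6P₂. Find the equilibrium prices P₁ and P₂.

Market 1: 311 - 4P₁ + 2P₂ = 3P₁ → 7P₁ - 2P₂ = 311.
Market 2: 10P₂ - 3P₁ = 143.
Eliminating P₂: 10×(1) + 2×(2) gives 64P₁ = 3396, so P₁ = 53.0625.
Back-substitute into (2): P₂ = (143 + 3×53.0625) / 10 = 30.21875.

P₁ = 53.0625, P₂ = 30.21875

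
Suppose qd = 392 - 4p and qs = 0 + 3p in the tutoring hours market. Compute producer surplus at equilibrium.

Equilibrium: 392 - 4p = 0 + 3p gives p* = 56, q* = 168.
Supply starts at p = 0 (where qs = 0).
PS = ½(56 − 0)(168) = 4704.

Producer surplus = 4704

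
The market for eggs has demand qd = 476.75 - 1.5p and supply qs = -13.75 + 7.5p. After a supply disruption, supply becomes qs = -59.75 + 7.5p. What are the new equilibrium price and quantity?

Original equilibrium: p* = 54.5, q* = 395.
New equilibrium: 476.75 - 1.5p = -59.75 + 7.5p, so 536.5 = 9p and p' = 1073/18; q' = 476.75 − 1.5(1073/18) = 1162/3.

p' = 1073/18, q' = 1162/3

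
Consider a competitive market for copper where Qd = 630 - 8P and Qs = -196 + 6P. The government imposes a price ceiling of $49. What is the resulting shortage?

Shortage = 140

Equilibrium price would be P* = 59, so the ceiling at 49 binds.
At P = 49: Qd = 630 − 8(49) = 238, Qs = -196 + 6(49) = 98.
Shortage = 238 − 98 = 140.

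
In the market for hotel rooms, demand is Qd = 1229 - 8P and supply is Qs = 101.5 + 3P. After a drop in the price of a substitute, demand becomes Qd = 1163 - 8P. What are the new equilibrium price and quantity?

Original equilibrium: P* = 102.5, Q* = 409.
New equilibrium: 1163 - 8P = 101.5 + 3P, so 1061.5 = 11P and P' = 96.5; Q' = 1163 − 8(96.5) = 391.

P' = 96.5, Q' = 391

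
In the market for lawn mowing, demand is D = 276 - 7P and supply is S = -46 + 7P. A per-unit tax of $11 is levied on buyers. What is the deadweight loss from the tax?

Deadweight loss = 211.75

Pre-tax equilibrium: P* = 23, Q* = 115.
Tax on buyers shifts demand to D = 276 − 7(P + 11) = 199 - 7P.
199 - 7P = -46 + 7P gives seller price Ps = 17.5; buyers pay Pb = 17.5 + 11 = 28.5.
New quantity: Q = 276 − 7(28.5) = 76.5.
DWL = ½ × 11 × (115 − 76.5) = 211.75.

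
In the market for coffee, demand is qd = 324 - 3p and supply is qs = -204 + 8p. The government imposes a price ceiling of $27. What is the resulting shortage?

Shortage = 231

Equilibrium price would be p* = 48, so the ceiling at 27 binds.
At p = 27: qd = 324 − 3(27) = 243, qs = -204 + 8(27) = 12.
Shortage = 243 − 12 = 231.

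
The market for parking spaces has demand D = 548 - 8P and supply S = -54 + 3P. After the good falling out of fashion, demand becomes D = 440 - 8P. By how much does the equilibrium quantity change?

ΔQ = -324/11

Original equilibrium: P* = 602/11, Q* = 1212/11.
New equilibrium: 440 - 8P = -54 + 3P, so 494 = 11P and P' = 494/11; Q' = 440 − 8(494/11) = 888/11.
Change in quantity: 888/11 − 1212/11 = -324/11.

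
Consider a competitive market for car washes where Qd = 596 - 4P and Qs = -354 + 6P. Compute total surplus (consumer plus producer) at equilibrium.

Total surplus = 9720

Equilibrium: 596 - 4P = -354 + 6P gives P* = 95, Q* = 216.
Demand choke price: P = 149; supply starts at P = 59.
CS = ½(149 − 95)(216) = 5832; PS = ½(95 − 59)(216) = 3888.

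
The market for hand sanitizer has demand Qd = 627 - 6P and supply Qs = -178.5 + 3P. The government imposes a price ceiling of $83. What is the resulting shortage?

Equilibrium price would be P* = 89.5, so the ceiling at 83 binds.
At P = 83: Qd = 627 − 6(83) = 129, Qs = -178.5 + 3(83) = 70.5.
Shortage = 129 − 70.5 = 58.5.

Shortage = 58.5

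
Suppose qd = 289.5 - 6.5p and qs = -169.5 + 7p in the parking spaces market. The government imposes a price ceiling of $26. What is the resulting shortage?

Shortage = 108

Equilibrium price would be p* = 34, so the ceiling at 26 binds.
At p = 26: qd = 289.5 − 6.5(26) = 120.5, qs = -169.5 + 7(26) = 12.5.
Shortage = 120.5 − 12.5 = 108.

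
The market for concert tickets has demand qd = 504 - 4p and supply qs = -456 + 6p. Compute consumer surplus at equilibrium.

Consumer surplus = 1800

Equilibrium: 504 - 4p = -456 + 6p gives p* = 96, q* = 120.
Demand choke price (qd = 0): p = 126.
CS = ½(126 − 96)(120) = 1800.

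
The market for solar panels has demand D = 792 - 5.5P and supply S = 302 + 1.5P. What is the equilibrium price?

Set D = S: 792 - 5.5P = 302 + 1.5P.
490 = 7P, so P* = 70.
Q* = 792 − 5.5(70) = 407.

P* = 70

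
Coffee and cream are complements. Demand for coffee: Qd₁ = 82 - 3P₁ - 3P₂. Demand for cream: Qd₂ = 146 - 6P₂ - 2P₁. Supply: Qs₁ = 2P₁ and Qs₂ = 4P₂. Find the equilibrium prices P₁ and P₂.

P₁ = 191/22, P₂ = 283/22

Market 1: 82 - 3P₁ - 3P₂ = 2P₁ → 5P₁ + 3P₂ = 82.
Market 2: 10P₂ + 2P₁ = 146.
Eliminating P₂: 10×(1) − 3×(2) gives 44P₁ = 382, so P₁ = 191/22.
Back-substitute into (2): P₂ = (146 − 2×191/22) / 10 = 283/22.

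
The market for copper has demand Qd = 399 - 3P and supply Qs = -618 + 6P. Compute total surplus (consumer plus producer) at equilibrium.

Equilibrium: 399 - 3P = -618 + 6P gives P* = 113, Q* = 60.
Demand choke price: P = 133; supply starts at P = 103.
CS = ½(133 − 113)(60) = 600; PS = ½(113 − 103)(60) = 300.

Total surplus = 900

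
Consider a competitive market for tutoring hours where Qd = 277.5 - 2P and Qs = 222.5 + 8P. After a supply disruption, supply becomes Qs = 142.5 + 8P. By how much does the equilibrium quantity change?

ΔQ = -16

Original equilibrium: P* = 5.5, Q* = 266.5.
New equilibrium: 277.5 - 2P = 142.5 + 8P, so 135 = 10P and P' = 13.5; Q' = 277.5 − 2(13.5) = 250.5.
Change in quantity: 250.5 − 266.5 = -16.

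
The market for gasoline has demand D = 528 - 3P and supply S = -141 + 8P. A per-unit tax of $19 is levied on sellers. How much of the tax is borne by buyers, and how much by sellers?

Pre-tax equilibrium: P* = 669/11, Q* = 3801/11.
Tax on sellers shifts supply to S = -141 + 8(P − 19) = -293 + 8P.
528 - 3P = -293 + 8P gives buyer price Pb = 821/11; sellers receive Ps = 821/11 − 19 = 612/11.
New quantity: Q = 528 − 3(821/11) = 3345/11.
Buyer burden = 821/11 − 669/11 = 152/11; seller burden = 669/11 − 612/11 = 57/11.

Buyers bear 152/11, sellers bear 57/11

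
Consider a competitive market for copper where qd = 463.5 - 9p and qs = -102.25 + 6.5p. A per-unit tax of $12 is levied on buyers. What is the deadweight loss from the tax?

Pre-tax equilibrium: p* = 36.5, q* = 135.
Tax on buyers shifts demand to qd = 463.5 − 9(p + 12) = 355.5 - 9p.
355.5 - 9p = -102.25 + 6.5p gives seller price ps = 1831/62; buyers pay pb = 1831/62 + 12 = 2575/62.
New quantity: q = 463.5 − 9(2575/62) = 2781/31.
DWL = ½ × 12 × (135 − 2781/31) = 8424/31.

Deadweight loss = 8424/31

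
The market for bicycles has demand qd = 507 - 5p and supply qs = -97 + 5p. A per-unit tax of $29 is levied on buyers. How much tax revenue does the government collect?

Pre-tax equilibrium: p* = 60.4, q* = 205.
Tax on buyers shifts demand to qd = 507 − 5(p + 29) = 362 - 5p.
362 - 5p = -97 + 5p gives seller price ps = 45.9; buyers pay pb = 45.9 + 29 = 74.9.
New quantity: q = 507 − 5(74.9) = 132.5.
Revenue = 29 × 132.5 = 3842.5.

Tax revenue = 3842.5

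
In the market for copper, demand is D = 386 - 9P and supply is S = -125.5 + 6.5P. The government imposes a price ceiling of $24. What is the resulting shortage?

Shortage = 139.5

Equilibrium price would be P* = 33, so the ceiling at 24 binds.
At P = 24: D = 386 − 9(24) = 170, S = -125.5 + 6.5(24) = 30.5.
Shortage = 170 − 30.5 = 139.5.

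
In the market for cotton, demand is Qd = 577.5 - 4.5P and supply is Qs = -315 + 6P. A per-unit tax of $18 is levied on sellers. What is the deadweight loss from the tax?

Deadweight loss = 2916/7

Pre-tax equilibrium: P* = 85, Q* = 195.
Tax on sellers shifts supply to Qs = -315 + 6(P − 18) = -423 + 6P.
577.5 - 4.5P = -423 + 6P gives buyer price Pb = 667/7; sellers receive Ps = 667/7 − 18 = 541/7.
New quantity: Q = 577.5 − 4.5(667/7) = 1041/7.
DWL = ½ × 18 × (195 − 1041/7) = 2916/7.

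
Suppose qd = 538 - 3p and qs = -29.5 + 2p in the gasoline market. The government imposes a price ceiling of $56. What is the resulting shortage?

Shortage = 287.5

Equilibrium price would be p* = 113.5, so the ceiling at 56 binds.
At p = 56: qd = 538 − 3(56) = 370, qs = -29.5 + 2(56) = 82.5.
Shortage = 370 − 82.5 = 287.5.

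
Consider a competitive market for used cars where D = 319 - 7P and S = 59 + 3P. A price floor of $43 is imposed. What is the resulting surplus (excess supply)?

Equilibrium price would be P* = 26, so the floor at 43 binds.
At P = 43: D = 18, S = 188.
Surplus = 188 − 18 = 170.

Surplus = 170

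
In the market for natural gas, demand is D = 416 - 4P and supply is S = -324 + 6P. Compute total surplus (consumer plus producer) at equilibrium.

Total surplus = 3000

Equilibrium: 416 - 4P = -324 + 6P gives P* = 74, Q* = 120.
Demand choke price: P = 104; supply starts at P = 54.
CS = ½(104 − 74)(120) = 1800; PS = ½(74 − 54)(120) = 1200.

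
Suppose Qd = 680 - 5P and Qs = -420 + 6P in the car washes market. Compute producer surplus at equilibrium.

Producer surplus = 2700

Equilibrium: 680 - 5P = -420 + 6P gives P* = 100, Q* = 180.
Supply starts at P = 70 (where Qs = 0).
PS = ½(100 − 70)(180) = 2700.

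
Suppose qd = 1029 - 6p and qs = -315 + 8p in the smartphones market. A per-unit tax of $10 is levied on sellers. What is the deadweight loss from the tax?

Pre-tax equilibrium: p* = 96, q* = 453.
Tax on sellers shifts supply to qs = -315 + 8(p − 10) = -395 + 8p.
1029 - 6p = -395 + 8p gives buyer price pb = 712/7; sellers receive ps = 712/7 − 10 = 642/7.
New quantity: q = 1029 − 6(712/7) = 2931/7.
DWL = ½ × 10 × (453 − 2931/7) = 1200/7.

Deadweight loss = 1200/7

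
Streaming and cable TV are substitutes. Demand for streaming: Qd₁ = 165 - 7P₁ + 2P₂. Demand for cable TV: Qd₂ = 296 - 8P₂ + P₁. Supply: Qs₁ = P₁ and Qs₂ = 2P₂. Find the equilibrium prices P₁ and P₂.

Market 1: 165 - 7P₁ + 2P₂ = P₁ → 8P₁ - 2P₂ = 165.
Market 2: 10P₂ - P₁ = 296.
Eliminating P₂: 10×(1) + 2×(2) gives 78P₁ = 2242, so P₁ = 1121/39.
Back-substitute into (2): P₂ = (296 + 1×1121/39) / 10 = 2533/78.

P₁ = 1121/39, P₂ = 2533/78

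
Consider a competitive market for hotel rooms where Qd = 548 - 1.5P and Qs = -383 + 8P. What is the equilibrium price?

Set Qd = Qs: 548 - 1.5P = -383 + 8P.
931 = 9.5P, so P* = 98.
Q* = 548 − 1.5(98) = 401.

P* = 98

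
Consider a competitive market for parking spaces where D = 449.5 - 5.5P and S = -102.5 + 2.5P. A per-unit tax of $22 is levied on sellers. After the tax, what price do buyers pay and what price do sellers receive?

Pre-tax equilibrium: P* = 69, Q* = 70.
Tax on sellers shifts supply to S = -102.5 + 2.5(P − 22) = -157.5 + 2.5P.
449.5 - 5.5P = -157.5 + 2.5P gives buyer price Pb = 75.875; sellers receive Ps = 75.875 − 22 = 53.875.
New quantity: Q = 449.5 − 5.5(75.875) = 32.1875.

Buyers pay $75.875, sellers receive $53.875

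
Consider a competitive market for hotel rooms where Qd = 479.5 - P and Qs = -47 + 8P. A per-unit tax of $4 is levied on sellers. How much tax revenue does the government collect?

Pre-tax equilibrium: P* = 58.5, Q* = 421.
Tax on sellers shifts supply to Qs = -47 + 8(P − 4) = -79 + 8P.
479.5 - P = -79 + 8P gives buyer price Pb = 1117/18; sellers receive Ps = 1117/18 − 4 = 1045/18.
New quantity: Q = 479.5 − 1(1117/18) = 3757/9.
Revenue = 4 × 3757/9 = 15028/9.

Tax revenue = 15028/9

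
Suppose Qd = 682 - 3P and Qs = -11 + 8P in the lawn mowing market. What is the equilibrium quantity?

Q* = 493

Set Qd = Qs: 682 - 3P = -11 + 8P.
693 = 11P, so P* = 63.
Q* = 682 − 3(63) = 493.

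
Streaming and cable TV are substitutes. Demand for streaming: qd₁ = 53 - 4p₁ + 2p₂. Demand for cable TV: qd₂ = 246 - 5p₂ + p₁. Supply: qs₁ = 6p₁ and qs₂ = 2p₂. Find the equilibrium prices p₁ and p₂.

p₁ = 863/68, p₂ = 2513/68

Market 1: 53 - 4p₁ + 2p₂ = 6p₁ → 10p₁ - 2p₂ = 53.
Market 2: 7p₂ - p₁ = 246.
Eliminating p₂: 7×(1) + 2×(2) gives 68p₁ = 863, so p₁ = 863/68.
Back-substitute into (2): p₂ = (246 + 1×863/68) / 7 = 2513/68.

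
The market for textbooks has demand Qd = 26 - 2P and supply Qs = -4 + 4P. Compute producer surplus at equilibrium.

Producer surplus = 32

Equilibrium: 26 - 2P = -4 + 4P gives P* = 5, Q* = 16.
Supply starts at P = 1 (where Qs = 0).
PS = ½(5 − 1)(16) = 32.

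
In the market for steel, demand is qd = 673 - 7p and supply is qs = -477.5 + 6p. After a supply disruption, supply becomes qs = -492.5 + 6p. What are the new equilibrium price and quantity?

Original equilibrium: p* = 88.5, q* = 53.5.
New equilibrium: 673 - 7p = -492.5 + 6p, so 1165.5 = 13p and p' = 2331/26; q' = 673 − 7(2331/26) = 1181/26.

p' = 2331/26, q' = 1181/26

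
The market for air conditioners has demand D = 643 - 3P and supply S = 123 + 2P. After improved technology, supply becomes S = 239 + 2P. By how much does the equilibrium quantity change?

Original equilibrium: P* = 104, Q* = 331.
New equilibrium: 643 - 3P = 239 + 2P, so 404 = 5P and P' = 80.8; Q' = 643 − 3(80.8) = 400.6.
Change in quantity: 400.6 − 331 = 69.6.

ΔQ = 69.6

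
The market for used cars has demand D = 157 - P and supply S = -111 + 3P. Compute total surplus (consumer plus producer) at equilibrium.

Equilibrium: 157 - P = -111 + 3P gives P* = 67, Q* = 90.
Demand choke price: P = 157; supply starts at P = 37.
CS = ½(157 − 67)(90) = 4050; PS = ½(67 − 37)(90) = 1350.

Total surplus = 5400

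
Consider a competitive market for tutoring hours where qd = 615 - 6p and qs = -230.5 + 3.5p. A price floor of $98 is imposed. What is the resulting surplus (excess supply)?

Surplus = 85.5

Equilibrium price would be p* = 89, so the floor at 98 binds.
At p = 98: qd = 27, qs = 112.5.
Surplus = 112.5 − 27 = 85.5.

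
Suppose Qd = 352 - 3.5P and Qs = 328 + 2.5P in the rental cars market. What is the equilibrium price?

P* = 4

Set Qd = Qs: 352 - 3.5P = 328 + 2.5P.
24 = 6P, so P* = 4.
Q* = 352 − 3.5(4) = 338.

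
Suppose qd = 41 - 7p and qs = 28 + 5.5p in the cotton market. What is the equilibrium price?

Set qd = qs: 41 - 7p = 28 + 5.5p.
13 = 12.5p, so p* = 1.04.
q* = 41 − 7(1.04) = 33.72.

p* = 1.04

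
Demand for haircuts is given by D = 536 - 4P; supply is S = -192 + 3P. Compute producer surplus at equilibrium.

Producer surplus = 2400

Equilibrium: 536 - 4P = -192 + 3P gives P* = 104, Q* = 120.
Supply starts at P = 64 (where S = 0).
PS = ½(104 − 64)(120) = 2400.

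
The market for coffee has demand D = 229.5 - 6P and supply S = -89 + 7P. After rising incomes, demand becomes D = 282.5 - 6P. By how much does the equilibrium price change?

ΔP = 53/13

Original equilibrium: P* = 24.5, Q* = 82.5.
New equilibrium: 282.5 - 6P = -89 + 7P, so 371.5 = 13P and P' = 743/26; Q' = 282.5 − 6(743/26) = 2887/26.
Change in price: 743/26 − 24.5 = 53/13.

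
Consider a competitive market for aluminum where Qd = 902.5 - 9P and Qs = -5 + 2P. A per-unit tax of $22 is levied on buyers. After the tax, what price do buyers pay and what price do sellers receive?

Pre-tax equilibrium: P* = 82.5, Q* = 160.
Tax on buyers shifts demand to Qd = 902.5 − 9(P + 22) = 704.5 - 9P.
704.5 - 9P = -5 + 2P gives seller price Ps = 64.5; buyers pay Pb = 64.5 + 22 = 86.5.
New quantity: Q = 902.5 − 9(86.5) = 124.

Buyers pay $86.5, sellers receive $64.5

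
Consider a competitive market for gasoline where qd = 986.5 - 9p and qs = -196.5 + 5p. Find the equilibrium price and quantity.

p* = 84.5, q* = 226

Set qd = qs: 986.5 - 9p = -196.5 + 5p.
1183 = 14p, so p* = 84.5.
q* = 986.5 − 9(84.5) = 226.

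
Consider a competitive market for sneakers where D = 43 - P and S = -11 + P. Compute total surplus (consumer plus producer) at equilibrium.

Total surplus = 256

Equilibrium: 43 - P = -11 + P gives P* = 27, Q* = 16.
Demand choke price: P = 43; supply starts at P = 11.
CS = ½(43 − 27)(16) = 128; PS = ½(27 − 11)(16) = 128.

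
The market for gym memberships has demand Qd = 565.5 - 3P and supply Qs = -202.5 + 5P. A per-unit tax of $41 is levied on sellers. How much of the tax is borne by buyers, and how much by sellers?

Pre-tax equilibrium: P* = 96, Q* = 277.5.
Tax on sellers shifts supply to Qs = -202.5 + 5(P − 41) = -407.5 + 5P.
565.5 - 3P = -407.5 + 5P gives buyer price Pb = 121.625; sellers receive Ps = 121.625 − 41 = 80.625.
New quantity: Q = 565.5 − 3(121.625) = 200.625.
Buyer burden = 121.625 − 96 = 25.625; seller burden = 96 − 80.625 = 15.375.

Buyers bear $25.625, sellers bear $15.375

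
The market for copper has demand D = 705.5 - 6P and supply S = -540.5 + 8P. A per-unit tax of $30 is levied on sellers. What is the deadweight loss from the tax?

Pre-tax equilibrium: P* = 89, Q* = 171.5.
Tax on sellers shifts supply to S = -540.5 + 8(P − 30) = -780.5 + 8P.
705.5 - 6P = -780.5 + 8P gives buyer price Pb = 743/7; sellers receive Ps = 743/7 − 30 = 533/7.
New quantity: Q = 705.5 − 6(743/7) = 961/14.
DWL = ½ × 30 × (171.5 − 961/14) = 10800/7.

Deadweight loss = 10800/7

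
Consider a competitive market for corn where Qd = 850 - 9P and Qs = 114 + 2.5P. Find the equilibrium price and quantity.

P* = 64, Q* = 274

Set Qd = Qs: 850 - 9P = 114 + 2.5P.
736 = 11.5P, so P* = 64.
Q* = 850 − 9(64) = 274.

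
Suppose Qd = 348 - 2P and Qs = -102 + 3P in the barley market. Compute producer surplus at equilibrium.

Equilibrium: 348 - 2P = -102 + 3P gives P* = 90, Q* = 168.
Supply starts at P = 34 (where Qs = 0).
PS = ½(90 − 34)(168) = 4704.

Producer surplus = 4704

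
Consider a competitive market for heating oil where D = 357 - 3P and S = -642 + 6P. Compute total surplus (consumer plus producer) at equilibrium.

Equilibrium: 357 - 3P = -642 + 6P gives P* = 111, Q* = 24.
Demand choke price: P = 119; supply starts at P = 107.
CS = ½(119 − 111)(24) = 96; PS = ½(111 − 107)(24) = 48.

Total surplus = 144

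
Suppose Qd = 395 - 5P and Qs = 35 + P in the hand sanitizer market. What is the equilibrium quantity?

Set Qd = Qs: 395 - 5P = 35 + P.
360 = 6P, so P* = 60.
Q* = 395 − 5(60) = 95.

Q* = 95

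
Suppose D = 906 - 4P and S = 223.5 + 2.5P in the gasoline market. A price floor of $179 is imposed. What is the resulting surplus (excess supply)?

Equilibrium price would be P* = 105, so the floor at 179 binds.
At P = 179: D = 190, S = 671.
Surplus = 671 − 190 = 481.

Surplus = 481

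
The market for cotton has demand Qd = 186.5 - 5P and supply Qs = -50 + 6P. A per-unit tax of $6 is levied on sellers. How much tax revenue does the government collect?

Pre-tax equilibrium: P* = 21.5, Q* = 79.
Tax on sellers shifts supply to Qs = -50 + 6(P − 6) = -86 + 6P.
186.5 - 5P = -86 + 6P gives buyer price Pb = 545/22; sellers receive Ps = 545/22 − 6 = 413/22.
New quantity: Q = 186.5 − 5(545/22) = 689/11.
Revenue = 6 × 689/11 = 4134/11.

Tax revenue = 4134/11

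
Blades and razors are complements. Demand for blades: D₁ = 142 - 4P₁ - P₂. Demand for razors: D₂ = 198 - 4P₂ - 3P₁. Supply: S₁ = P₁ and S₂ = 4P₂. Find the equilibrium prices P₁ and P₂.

Market 1: 142 - 4P₁ - P₂ = P₁ → 5P₁ + P₂ = 142.
Market 2: 8P₂ + 3P₁ = 198.
Eliminating P₂: 8×(1) − 1×(2) gives 37P₁ = 938, so P₁ = 938/37.
Back-substitute into (2): P₂ = (198 − 3×938/37) / 8 = 564/37.

P₁ = 938/37, P₂ = 564/37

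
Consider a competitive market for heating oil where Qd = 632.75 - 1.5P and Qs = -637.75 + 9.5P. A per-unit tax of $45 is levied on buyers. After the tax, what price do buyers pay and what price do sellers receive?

Buyers pay 1698/11, sellers receive 1203/11

Pre-tax equilibrium: P* = 115.5, Q* = 459.5.
Tax on buyers shifts demand to Qd = 632.75 − 1.5(P + 45) = 565.25 - 1.5P.
565.25 - 1.5P = -637.75 + 9.5P gives seller price Ps = 1203/11; buyers pay Pb = 1203/11 + 45 = 1698/11.
New quantity: Q = 632.75 − 1.5(1698/11) = 17653/44.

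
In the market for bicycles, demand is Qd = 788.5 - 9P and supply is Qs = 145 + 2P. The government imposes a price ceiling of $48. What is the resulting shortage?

Shortage = 115.5

Equilibrium price would be P* = 58.5, so the ceiling at 48 binds.
At P = 48: Qd = 788.5 − 9(48) = 356.5, Qs = 145 + 2(48) = 241.
Shortage = 356.5 − 241 = 115.5.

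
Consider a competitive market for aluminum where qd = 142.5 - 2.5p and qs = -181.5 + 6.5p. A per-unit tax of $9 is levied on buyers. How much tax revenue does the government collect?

Pre-tax equilibrium: p* = 36, q* = 52.5.
Tax on buyers shifts demand to qd = 142.5 − 2.5(p + 9) = 120 - 2.5p.
120 - 2.5p = -181.5 + 6.5p gives seller price ps = 33.5; buyers pay pb = 33.5 + 9 = 42.5.
New quantity: q = 142.5 − 2.5(42.5) = 36.25.
Revenue = 9 × 36.25 = 326.25.

Tax revenue = 326.25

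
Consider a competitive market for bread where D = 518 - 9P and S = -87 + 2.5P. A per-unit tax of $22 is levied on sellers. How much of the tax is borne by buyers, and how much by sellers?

Pre-tax equilibrium: P* = 1210/23, Q* = 1024/23.
Tax on sellers shifts supply to S = -87 + 2.5(P − 22) = -142 + 2.5P.
518 - 9P = -142 + 2.5P gives buyer price Pb = 1320/23; sellers receive Ps = 1320/23 − 22 = 814/23.
New quantity: Q = 518 − 9(1320/23) = 34/23.
Buyer burden = 1320/23 − 1210/23 = 110/23; seller burden = 1210/23 − 814/23 = 396/23.

Buyers bear 110/23, sellers bear 396/23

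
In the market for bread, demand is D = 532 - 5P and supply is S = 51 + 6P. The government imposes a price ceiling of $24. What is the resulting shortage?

Shortage = 217

Equilibrium price would be P* = 481/11, so the ceiling at 24 binds.
At P = 24: D = 532 − 5(24) = 412, S = 51 + 6(24) = 195.
Shortage = 412 − 195 = 217.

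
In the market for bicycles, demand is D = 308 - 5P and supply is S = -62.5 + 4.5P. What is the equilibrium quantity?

Q* = 113

Set D = S: 308 - 5P = -62.5 + 4.5P.
370.5 = 9.5P, so P* = 39.
Q* = 308 − 5(39) = 113.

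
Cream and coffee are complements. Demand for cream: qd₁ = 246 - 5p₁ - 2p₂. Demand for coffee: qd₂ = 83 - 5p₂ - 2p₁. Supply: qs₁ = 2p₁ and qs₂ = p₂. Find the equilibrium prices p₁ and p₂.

p₁ = 655/19, p₂ = 89/38

Market 1: 246 - 5p₁ - 2p₂ = 2p₁ → 7p₁ + 2p₂ = 246.
Market 2: 6p₂ + 2p₁ = 83.
Eliminating p₂: 6×(1) − 2×(2) gives 38p₁ = 1310, so p₁ = 655/19.
Back-substitute into (2): p₂ = (83 − 2×655/19) / 6 = 89/38.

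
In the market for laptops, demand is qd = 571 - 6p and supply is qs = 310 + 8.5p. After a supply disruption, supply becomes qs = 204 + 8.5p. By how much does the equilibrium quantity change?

Original equilibrium: p* = 18, q* = 463.
New equilibrium: 571 - 6p = 204 + 8.5p, so 367 = 14.5p and p' = 734/29; q' = 571 − 6(734/29) = 12155/29.
Change in quantity: 12155/29 − 463 = -1272/29.

Δq = -1272/29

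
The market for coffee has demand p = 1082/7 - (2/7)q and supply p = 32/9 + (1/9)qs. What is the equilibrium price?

p* = 45.84

Set the two price expressions equal: 1082/7 - (2/7)q = 32/9 + (1/9)q.
9514/63 = (25/63)q, so q* = 380.56.
p* = 1082/7 − (2/7)(380.56) = 45.84.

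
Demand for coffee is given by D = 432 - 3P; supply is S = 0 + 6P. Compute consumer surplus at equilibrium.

Consumer surplus = 13824

Equilibrium: 432 - 3P = 0 + 6P gives P* = 48, Q* = 288.
Demand choke price (D = 0): P = 144.
CS = ½(144 − 48)(288) = 13824.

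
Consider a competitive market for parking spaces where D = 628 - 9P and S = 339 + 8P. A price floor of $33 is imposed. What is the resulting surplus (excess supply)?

Surplus = 272

Equilibrium price would be P* = 17, so the floor at 33 binds.
At P = 33: D = 331, S = 603.
Surplus = 603 − 331 = 272.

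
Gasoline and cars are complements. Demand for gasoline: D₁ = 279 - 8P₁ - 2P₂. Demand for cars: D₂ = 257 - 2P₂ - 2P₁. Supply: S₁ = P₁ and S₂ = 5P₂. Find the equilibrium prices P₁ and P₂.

P₁ = 1439/59, P₂ = 1755/59

Market 1: 279 - 8P₁ - 2P₂ = P₁ → 9P₁ + 2P₂ = 279.
Market 2: 7P₂ + 2P₁ = 257.
Eliminating P₂: 7×(1) − 2×(2) gives 59P₁ = 1439, so P₁ = 1439/59.
Back-substitute into (2): P₂ = (257 − 2×1439/59) / 7 = 1755/59.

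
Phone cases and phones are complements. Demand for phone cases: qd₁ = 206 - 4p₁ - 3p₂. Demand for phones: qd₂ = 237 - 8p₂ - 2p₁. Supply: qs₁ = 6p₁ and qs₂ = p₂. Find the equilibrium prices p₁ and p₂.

p₁ = 381/28, p₂ = 979/42

Market 1: 206 - 4p₁ - 3p₂ = 6p₁ → 10p₁ + 3p₂ = 206.
Market 2: 9p₂ + 2p₁ = 237.
Eliminating p₂: 9×(1) − 3×(2) gives 84p₁ = 1143, so p₁ = 381/28.
Back-substitute into (2): p₂ = (237 − 2×381/28) / 9 = 979/42.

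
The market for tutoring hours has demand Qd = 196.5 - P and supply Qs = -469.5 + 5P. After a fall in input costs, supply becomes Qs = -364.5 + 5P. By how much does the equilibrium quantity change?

ΔQ = 17.5

Original equilibrium: P* = 111, Q* = 85.5.
New equilibrium: 196.5 - P = -364.5 + 5P, so 561 = 6P and P' = 93.5; Q' = 196.5 − 1(93.5) = 103.
Change in quantity: 103 − 85.5 = 17.5.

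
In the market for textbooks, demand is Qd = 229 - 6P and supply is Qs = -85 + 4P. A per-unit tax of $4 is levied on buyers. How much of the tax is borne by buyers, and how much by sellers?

Pre-tax equilibrium: P* = 31.4, Q* = 40.6.
Tax on buyers shifts demand to Qd = 229 − 6(P + 4) = 205 - 6P.
205 - 6P = -85 + 4P gives seller price Ps = 29; buyers pay Pb = 29 + 4 = 33.
New quantity: Q = 229 − 6(33) = 31.
Buyer burden = 33 − 31.4 = 1.6; seller burden = 31.4 − 29 = 2.4.

Buyers bear $1.6, sellers bear $2.4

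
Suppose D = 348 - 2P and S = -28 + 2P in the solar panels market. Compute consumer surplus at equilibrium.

Equilibrium: 348 - 2P = -28 + 2P gives P* = 94, Q* = 160.
Demand choke price (D = 0): P = 174.
CS = ½(174 − 94)(160) = 6400.

Consumer surplus = 6400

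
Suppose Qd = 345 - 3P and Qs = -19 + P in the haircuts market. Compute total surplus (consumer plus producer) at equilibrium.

Equilibrium: 345 - 3P = -19 + P gives P* = 91, Q* = 72.
Demand choke price: P = 115; supply starts at P = 19.
CS = ½(115 − 91)(72) = 864; PS = ½(91 − 19)(72) = 2592.

Total surplus = 3456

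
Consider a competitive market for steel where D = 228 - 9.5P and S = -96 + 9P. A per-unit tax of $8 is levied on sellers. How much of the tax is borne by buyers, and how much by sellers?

Pre-tax equilibrium: P* = 648/37, Q* = 2280/37.
Tax on sellers shifts supply to S = -96 + 9(P − 8) = -168 + 9P.
228 - 9.5P = -168 + 9P gives buyer price Pb = 792/37; sellers receive Ps = 792/37 − 8 = 496/37.
New quantity: Q = 228 − 9.5(792/37) = 912/37.
Buyer burden = 792/37 − 648/37 = 144/37; seller burden = 648/37 − 496/37 = 152/37.

Buyers bear 144/37, sellers bear 152/37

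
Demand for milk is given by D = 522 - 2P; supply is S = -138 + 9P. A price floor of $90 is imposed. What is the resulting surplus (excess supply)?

Surplus = 330

Equilibrium price would be P* = 60, so the floor at 90 binds.
At P = 90: D = 342, S = 672.
Surplus = 672 − 342 = 330.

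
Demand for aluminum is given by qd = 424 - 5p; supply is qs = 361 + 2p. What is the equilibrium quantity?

Set qd = qs: 424 - 5p = 361 + 2p.
63 = 7p, so p* = 9.
q* = 424 − 5(9) = 379.

q* = 379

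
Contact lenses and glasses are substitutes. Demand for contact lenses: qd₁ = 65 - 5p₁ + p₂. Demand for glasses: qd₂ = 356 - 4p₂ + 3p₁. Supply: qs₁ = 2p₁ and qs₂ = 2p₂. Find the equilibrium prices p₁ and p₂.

p₁ = 746/39, p₂ = 2687/39

Market 1: 65 - 5p₁ + p₂ = 2p₁ → 7p₁ - p₂ = 65.
Market 2: 6p₂ - 3p₁ = 356.
Eliminating p₂: 6×(1) + 1×(2) gives 39p₁ = 746, so p₁ = 746/39.
Back-substitute into (2): p₂ = (356 + 3×746/39) / 6 = 2687/39.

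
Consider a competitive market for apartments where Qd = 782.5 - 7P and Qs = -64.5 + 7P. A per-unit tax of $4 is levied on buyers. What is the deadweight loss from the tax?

Deadweight loss = 28

Pre-tax equilibrium: P* = 60.5, Q* = 359.
Tax on buyers shifts demand to Qd = 782.5 − 7(P + 4) = 754.5 - 7P.
754.5 - 7P = -64.5 + 7P gives seller price Ps = 58.5; buyers pay Pb = 58.5 + 4 = 62.5.
New quantity: Q = 782.5 − 7(62.5) = 345.
DWL = ½ × 4 × (359 − 345) = 28.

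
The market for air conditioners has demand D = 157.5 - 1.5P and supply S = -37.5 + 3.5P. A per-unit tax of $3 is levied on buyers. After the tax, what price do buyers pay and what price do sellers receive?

Pre-tax equilibrium: P* = 39, Q* = 99.
Tax on buyers shifts demand to D = 157.5 − 1.5(P + 3) = 153 - 1.5P.
153 - 1.5P = -37.5 + 3.5P gives seller price Ps = 38.1; buyers pay Pb = 38.1 + 3 = 41.1.
New quantity: Q = 157.5 − 1.5(41.1) = 95.85.

Buyers pay $41.1, sellers receive $38.1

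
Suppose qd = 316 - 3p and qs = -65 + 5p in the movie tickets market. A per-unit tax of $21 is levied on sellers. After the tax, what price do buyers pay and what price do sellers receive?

Pre-tax equilibrium: p* = 47.625, q* = 173.125.
Tax on sellers shifts supply to qs = -65 + 5(p − 21) = -170 + 5p.
316 - 3p = -170 + 5p gives buyer price pb = 60.75; sellers receive ps = 60.75 − 21 = 39.75.
New quantity: q = 316 − 3(60.75) = 133.75.

Buyers pay $60.75, sellers receive $39.75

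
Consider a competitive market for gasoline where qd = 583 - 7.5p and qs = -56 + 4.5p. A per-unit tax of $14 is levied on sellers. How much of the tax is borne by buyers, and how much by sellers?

Pre-tax equilibrium: p* = 53.25, q* = 183.625.
Tax on sellers shifts supply to qs = -56 + 4.5(p − 14) = -119 + 4.5p.
583 - 7.5p = -119 + 4.5p gives buyer price pb = 58.5; sellers receive ps = 58.5 − 14 = 44.5.
New quantity: q = 583 − 7.5(58.5) = 144.25.
Buyer burden = 58.5 − 53.25 = 5.25; seller burden = 53.25 − 44.5 = 8.75.

Buyers bear $5.25, sellers bear $8.75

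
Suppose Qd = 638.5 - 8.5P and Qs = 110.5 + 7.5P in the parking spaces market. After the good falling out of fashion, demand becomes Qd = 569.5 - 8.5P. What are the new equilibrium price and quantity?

Original equilibrium: P* = 33, Q* = 358.
New equilibrium: 569.5 - 8.5P = 110.5 + 7.5P, so 459 = 16P and P' = 28.6875; Q' = 569.5 − 8.5(28.6875) = 325.65625.

P' = 28.6875, Q' = 325.65625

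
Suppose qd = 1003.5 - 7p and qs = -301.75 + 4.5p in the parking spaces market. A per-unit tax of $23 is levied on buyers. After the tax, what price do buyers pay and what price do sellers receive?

Buyers pay $122.5, sellers receive $99.5

Pre-tax equilibrium: p* = 113.5, q* = 209.
Tax on buyers shifts demand to qd = 1003.5 − 7(p + 23) = 842.5 - 7p.
842.5 - 7p = -301.75 + 4.5p gives seller price ps = 99.5; buyers pay pb = 99.5 + 23 = 122.5.
New quantity: q = 1003.5 − 7(122.5) = 146.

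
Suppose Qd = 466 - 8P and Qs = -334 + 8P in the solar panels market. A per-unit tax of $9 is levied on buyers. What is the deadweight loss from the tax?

Pre-tax equilibrium: P* = 50, Q* = 66.
Tax on buyers shifts demand to Qd = 466 − 8(P + 9) = 394 - 8P.
394 - 8P = -334 + 8P gives seller price Ps = 45.5; buyers pay Pb = 45.5 + 9 = 54.5.
New quantity: Q = 466 − 8(54.5) = 30.
DWL = ½ × 9 × (66 − 30) = 162.

Deadweight loss = 162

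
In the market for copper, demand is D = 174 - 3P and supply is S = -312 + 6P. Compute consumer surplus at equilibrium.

Consumer surplus = 24

Equilibrium: 174 - 3P = -312 + 6P gives P* = 54, Q* = 12.
Demand choke price (D = 0): P = 58.
CS = ½(58 − 54)(12) = 24.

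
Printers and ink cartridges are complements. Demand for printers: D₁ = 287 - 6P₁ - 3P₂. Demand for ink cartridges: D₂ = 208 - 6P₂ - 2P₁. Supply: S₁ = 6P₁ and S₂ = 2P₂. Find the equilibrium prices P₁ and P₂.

P₁ = 836/45, P₂ = 961/45

Market 1: 287 - 6P₁ - 3P₂ = 6P₁ → 12P₁ + 3P₂ = 287.
Market 2: 8P₂ + 2P₁ = 208.
Eliminating P₂: 8×(1) − 3×(2) gives 90P₁ = 1672, so P₁ = 836/45.
Back-substitute into (2): P₂ = (208 − 2×836/45) / 8 = 961/45.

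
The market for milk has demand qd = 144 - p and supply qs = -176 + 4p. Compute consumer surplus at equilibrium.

Equilibrium: 144 - p = -176 + 4p gives p* = 64, q* = 80.
Demand choke price (qd = 0): p = 144.
CS = ½(144 − 64)(80) = 3200.

Consumer surplus = 3200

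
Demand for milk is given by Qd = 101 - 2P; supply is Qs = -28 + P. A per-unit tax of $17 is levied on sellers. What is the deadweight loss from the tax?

Pre-tax equilibrium: P* = 43, Q* = 15.
Tax on sellers shifts supply to Qs = -28 + 1(P − 17) = -45 + P.
101 - 2P = -45 + P gives buyer price Pb = 146/3; sellers receive Ps = 146/3 − 17 = 95/3.
New quantity: Q = 101 − 2(146/3) = 11/3.
DWL = ½ × 17 × (15 − 11/3) = 289/3.

Deadweight loss = 289/3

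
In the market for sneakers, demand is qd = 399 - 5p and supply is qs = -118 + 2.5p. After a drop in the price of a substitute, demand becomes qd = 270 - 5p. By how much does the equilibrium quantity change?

Δq = -43

Original equilibrium: p* = 1034/15, q* = 163/3.
New equilibrium: 270 - 5p = -118 + 2.5p, so 388 = 7.5p and p' = 776/15; q' = 270 − 5(776/15) = 34/3.
Change in quantity: 34/3 − 163/3 = -43.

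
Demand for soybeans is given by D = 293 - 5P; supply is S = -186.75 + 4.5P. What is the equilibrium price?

Set D = S: 293 - 5P = -186.75 + 4.5P.
479.75 = 9.5P, so P* = 50.5.
Q* = 293 − 5(50.5) = 40.5.

P* = 50.5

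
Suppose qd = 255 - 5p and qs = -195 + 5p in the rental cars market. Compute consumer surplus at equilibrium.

Equilibrium: 255 - 5p = -195 + 5p gives p* = 45, q* = 30.
Demand choke price (qd = 0): p = 51.
CS = ½(51 − 45)(30) = 90.

Consumer surplus = 90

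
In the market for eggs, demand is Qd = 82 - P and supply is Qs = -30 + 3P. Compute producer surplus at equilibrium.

Equilibrium: 82 - P = -30 + 3P gives P* = 28, Q* = 54.
Supply starts at P = 10 (where Qs = 0).
PS = ½(28 − 10)(54) = 486.

Producer surplus = 486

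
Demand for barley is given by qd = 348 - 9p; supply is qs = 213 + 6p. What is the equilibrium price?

p* = 9

Set qd = qs: 348 - 9p = 213 + 6p.
135 = 15p, so p* = 9.
q* = 348 − 9(9) = 267.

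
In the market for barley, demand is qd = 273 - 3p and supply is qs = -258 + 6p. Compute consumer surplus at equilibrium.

Equilibrium: 273 - 3p = -258 + 6p gives p* = 59, q* = 96.
Demand choke price (qd = 0): p = 91.
CS = ½(91 − 59)(96) = 1536.

Consumer surplus = 1536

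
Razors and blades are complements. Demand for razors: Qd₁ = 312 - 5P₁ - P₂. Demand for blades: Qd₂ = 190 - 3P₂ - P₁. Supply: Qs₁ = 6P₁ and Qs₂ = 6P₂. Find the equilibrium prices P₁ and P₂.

P₁ = 187/7, P₂ = 127/7

Market 1: 312 - 5P₁ - P₂ = 6P₁ → 11P₁ + P₂ = 312.
Market 2: 9P₂ + P₁ = 190.
Eliminating P₂: 9×(1) − 1×(2) gives 98P₁ = 2618, so P₁ = 187/7.
Back-substitute into (2): P₂ = (190 − 1×187/7) / 9 = 127/7.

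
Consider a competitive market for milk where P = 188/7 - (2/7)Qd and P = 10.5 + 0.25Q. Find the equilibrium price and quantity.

Set the two price expressions equal: 188/7 - (2/7)Q = 10.5 + 0.25Q.
229/14 = (15/28)Q, so Q* = 458/15.
P* = 188/7 − (2/7)(458/15) = 272/15.

P* = 272/15, Q* = 458/15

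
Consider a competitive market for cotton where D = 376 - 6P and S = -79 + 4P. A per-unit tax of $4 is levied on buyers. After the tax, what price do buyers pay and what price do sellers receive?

Pre-tax equilibrium: P* = 45.5, Q* = 103.
Tax on buyers shifts demand to D = 376 − 6(P + 4) = 352 - 6P.
352 - 6P = -79 + 4P gives seller price Ps = 43.1; buyers pay Pb = 43.1 + 4 = 47.1.
New quantity: Q = 376 − 6(47.1) = 93.4.

Buyers pay $47.1, sellers receive $43.1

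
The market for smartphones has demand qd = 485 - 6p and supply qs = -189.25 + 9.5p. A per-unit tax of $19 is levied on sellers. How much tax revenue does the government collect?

Tax revenue = 90782/31

Pre-tax equilibrium: p* = 43.5, q* = 224.
Tax on sellers shifts supply to qs = -189.25 + 9.5(p − 19) = -369.75 + 9.5p.
485 - 6p = -369.75 + 9.5p gives buyer price pb = 3419/62; sellers receive ps = 3419/62 − 19 = 2241/62.
New quantity: q = 485 − 6(3419/62) = 4778/31.
Revenue = 19 × 4778/31 = 90782/31.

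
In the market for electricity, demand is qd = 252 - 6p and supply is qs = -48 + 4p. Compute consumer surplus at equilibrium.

Consumer surplus = 432

Equilibrium: 252 - 6p = -48 + 4p gives p* = 30, q* = 72.
Demand choke price (qd = 0): p = 42.
CS = ½(42 − 30)(72) = 432.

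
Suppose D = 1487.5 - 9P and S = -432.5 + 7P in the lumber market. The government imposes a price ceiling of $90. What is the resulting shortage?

Shortage = 480

Equilibrium price would be P* = 120, so the ceiling at 90 binds.
At P = 90: D = 1487.5 − 9(90) = 677.5, S = -432.5 + 7(90) = 197.5.
Shortage = 677.5 − 197.5 = 480.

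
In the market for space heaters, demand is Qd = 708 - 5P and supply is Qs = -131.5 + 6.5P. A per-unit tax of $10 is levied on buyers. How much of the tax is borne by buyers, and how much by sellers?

Pre-tax equilibrium: P* = 73, Q* = 343.
Tax on buyers shifts demand to Qd = 708 − 5(P + 10) = 658 - 5P.
658 - 5P = -131.5 + 6.5P gives seller price Ps = 1579/23; buyers pay Pb = 1579/23 + 10 = 1809/23.
New quantity: Q = 708 − 5(1809/23) = 7239/23.
Buyer burden = 1809/23 − 73 = 130/23; seller burden = 73 − 1579/23 = 100/23.

Buyers bear 130/23, sellers bear 100/23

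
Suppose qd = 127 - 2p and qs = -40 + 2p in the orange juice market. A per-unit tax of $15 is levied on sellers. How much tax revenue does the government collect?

Pre-tax equilibrium: p* = 41.75, q* = 43.5.
Tax on sellers shifts supply to qs = -40 + 2(p − 15) = -70 + 2p.
127 - 2p = -70 + 2p gives buyer price pb = 49.25; sellers receive ps = 49.25 − 15 = 34.25.
New quantity: q = 127 − 2(49.25) = 28.5.
Revenue = 15 × 28.5 = 427.5.

Tax revenue = 427.5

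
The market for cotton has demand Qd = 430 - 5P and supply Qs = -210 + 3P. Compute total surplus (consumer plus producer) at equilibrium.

Equilibrium: 430 - 5P = -210 + 3P gives P* = 80, Q* = 30.
Demand choke price: P = 86; supply starts at P = 70.
CS = ½(86 − 80)(30) = 90; PS = ½(80 − 70)(30) = 150.

Total surplus = 240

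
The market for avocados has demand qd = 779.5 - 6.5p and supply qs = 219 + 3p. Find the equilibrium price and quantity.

Set qd = qs: 779.5 - 6.5p = 219 + 3p.
560.5 = 9.5p, so p* = 59.
q* = 779.5 − 6.5(59) = 396.

p* = 59, q* = 396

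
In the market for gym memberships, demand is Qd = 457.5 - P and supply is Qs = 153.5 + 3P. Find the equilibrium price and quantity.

P* = 76, Q* = 381.5

Set Qd = Qs: 457.5 - P = 153.5 + 3P.
304 = 4P, so P* = 76.
Q* = 457.5 − 1(76) = 381.5.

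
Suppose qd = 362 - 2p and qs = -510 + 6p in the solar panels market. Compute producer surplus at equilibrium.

Producer surplus = 1728

Equilibrium: 362 - 2p = -510 + 6p gives p* = 109, q* = 144.
Supply starts at p = 85 (where qs = 0).
PS = ½(109 − 85)(144) = 1728.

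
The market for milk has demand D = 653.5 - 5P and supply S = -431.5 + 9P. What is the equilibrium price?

P* = 77.5

Set D = S: 653.5 - 5P = -431.5 + 9P.
1085 = 14P, so P* = 77.5.
Q* = 653.5 − 5(77.5) = 266.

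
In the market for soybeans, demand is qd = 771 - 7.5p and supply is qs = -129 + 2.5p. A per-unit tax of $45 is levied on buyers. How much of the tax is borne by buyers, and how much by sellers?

Pre-tax equilibrium: p* = 90, q* = 96.
Tax on buyers shifts demand to qd = 771 − 7.5(p + 45) = 433.5 - 7.5p.
433.5 - 7.5p = -129 + 2.5p gives seller price ps = 56.25; buyers pay pb = 56.25 + 45 = 101.25.
New quantity: q = 771 − 7.5(101.25) = 11.625.
Buyer burden = 101.25 − 90 = 11.25; seller burden = 90 − 56.25 = 33.75.

Buyers bear $11.25, sellers bear $33.75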